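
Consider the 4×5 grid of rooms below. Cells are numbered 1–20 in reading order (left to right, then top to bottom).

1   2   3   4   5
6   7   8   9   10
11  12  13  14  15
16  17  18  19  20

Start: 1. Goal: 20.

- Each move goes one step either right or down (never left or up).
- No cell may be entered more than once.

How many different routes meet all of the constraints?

35

A right/down-only route from 1 to 20 makes exactly 3 down-moves and 4 right-moves in some order.
With no other constraints that would be C(7,3) = 35 routes.
That gives 35 routes.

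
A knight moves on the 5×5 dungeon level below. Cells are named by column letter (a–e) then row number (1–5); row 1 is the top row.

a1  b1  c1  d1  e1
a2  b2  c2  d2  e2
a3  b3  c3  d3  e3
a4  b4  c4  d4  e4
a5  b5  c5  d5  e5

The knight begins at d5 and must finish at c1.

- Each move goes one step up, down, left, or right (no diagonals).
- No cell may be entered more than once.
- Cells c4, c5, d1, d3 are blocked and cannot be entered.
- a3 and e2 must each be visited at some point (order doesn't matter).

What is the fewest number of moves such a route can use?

13

Any route passes through a3 and e2 in some order between d5 and c1. Summing Manhattan distances along each leg and taking the cheapest ordering (d5 → a3 → e2 → c1) gives a lower bound of 5 + 5 + 3 = 13 moves.
A route of 13 moves achieves this: d5 → d4 → e4 → e3 → e2 → d2 → c2 → c3 → b3 → a3 → a2 → a1 → b1 → c1.
Since 13 matches the lower bound, it is optimal.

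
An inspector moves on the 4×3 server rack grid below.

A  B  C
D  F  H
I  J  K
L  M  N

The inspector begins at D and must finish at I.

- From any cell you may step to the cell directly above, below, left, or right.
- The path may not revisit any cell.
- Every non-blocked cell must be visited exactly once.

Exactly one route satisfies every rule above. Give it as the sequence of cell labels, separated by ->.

Need to visit all 12 open cells exactly once, starting at D and ending at I.
Route from D: up 1 to A, right 2 to C, down 1 to H, left 1 to F, down 1 to J, right 1 to K, down 1 to N, left 2 to L, up 1 to I — 11 moves in all.
Check: all 12 open cells covered.

D -> A -> B -> C -> H -> F -> J -> K -> N -> M -> L -> I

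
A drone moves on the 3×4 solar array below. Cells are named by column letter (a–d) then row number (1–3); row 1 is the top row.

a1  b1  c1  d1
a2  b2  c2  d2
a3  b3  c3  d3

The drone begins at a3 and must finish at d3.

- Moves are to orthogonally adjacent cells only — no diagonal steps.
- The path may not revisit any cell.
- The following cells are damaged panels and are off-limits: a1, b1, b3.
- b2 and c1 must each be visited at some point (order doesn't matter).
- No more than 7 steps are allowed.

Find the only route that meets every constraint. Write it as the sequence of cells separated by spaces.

a3 a2 b2 c2 c1 d1 d2 d3

The 7-move cap with required stops at b2, c1 leaves no slack for detours.
Route from a3: up 1 to a2, right 2 to c2, up 1 to c1, right 1 to d1, down 2 to d3 — 7 moves in all.
Check: all required cells visited; 7 ≤ 7 moves.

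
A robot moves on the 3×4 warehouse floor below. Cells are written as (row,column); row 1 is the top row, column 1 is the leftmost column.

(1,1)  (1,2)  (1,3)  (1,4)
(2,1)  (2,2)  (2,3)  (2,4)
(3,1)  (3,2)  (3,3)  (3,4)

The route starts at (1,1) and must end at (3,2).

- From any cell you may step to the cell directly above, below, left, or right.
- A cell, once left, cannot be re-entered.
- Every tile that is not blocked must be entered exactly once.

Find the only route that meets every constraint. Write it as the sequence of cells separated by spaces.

Need to visit all 12 open cells exactly once, starting at (1,1) and ending at (3,2).
Cell (1,4) has only two open neighbours ((2,4) and (1,3)), so the path must pass straight through it: one of those is the cell it's entered from and the other is where it exits.
Route from (1,1): right 3 to (1,4), down 2 to (3,4), left 1 to (3,3), up 1 to (2,3), left 2 to (2,1), down 1 to (3,1), right 1 to (3,2) — 11 moves in all.
Check: all 12 open cells covered.

(1,1) (1,2) (1,3) (1,4) (2,4) (3,4) (3,3) (2,3) (2,2) (2,1) (3,1) (3,2)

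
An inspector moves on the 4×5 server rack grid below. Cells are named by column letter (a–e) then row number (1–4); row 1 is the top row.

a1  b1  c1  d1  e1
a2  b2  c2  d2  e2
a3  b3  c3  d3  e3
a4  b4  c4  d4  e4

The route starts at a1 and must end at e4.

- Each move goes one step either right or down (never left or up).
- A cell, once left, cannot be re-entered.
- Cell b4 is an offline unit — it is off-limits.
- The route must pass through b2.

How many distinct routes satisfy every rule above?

18

A right/down-only route from a1 to e4 makes exactly 3 down-moves and 4 right-moves in some order.
With no other constraints that would be C(7,3) = 35 routes.
Split at b2 and multiply the segment counts (each segment already excludes blocked cells): a1→b2: 2; b2→e4: 9; product = 18.
That gives 18 routes.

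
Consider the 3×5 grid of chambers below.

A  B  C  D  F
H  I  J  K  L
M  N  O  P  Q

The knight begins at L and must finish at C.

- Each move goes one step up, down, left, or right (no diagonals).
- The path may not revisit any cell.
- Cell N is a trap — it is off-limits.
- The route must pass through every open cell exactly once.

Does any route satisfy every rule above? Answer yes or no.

Cell M has only one open neighbour but is neither the start nor the goal, so a Hamiltonian route would have to both enter and leave it through the same neighbour — impossible without revisiting.

no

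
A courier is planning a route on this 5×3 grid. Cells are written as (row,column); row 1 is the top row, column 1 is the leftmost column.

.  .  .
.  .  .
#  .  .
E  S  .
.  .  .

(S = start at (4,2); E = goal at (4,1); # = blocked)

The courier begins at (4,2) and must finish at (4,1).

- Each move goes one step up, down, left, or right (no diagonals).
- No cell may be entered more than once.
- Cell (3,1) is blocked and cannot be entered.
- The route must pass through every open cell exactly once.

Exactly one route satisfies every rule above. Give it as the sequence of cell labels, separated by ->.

(4,2) -> (3,2) -> (2,2) -> (2,1) -> (1,1) -> (1,2) -> (1,3) -> (2,3) -> (3,3) -> (4,3) -> (5,3) -> (5,2) -> (5,1) -> (4,1)

Need to visit all 14 open cells exactly once, starting at (4,2) and ending at (4,1).
Route from (4,2): 2× up (reaching (2,2)), left to (2,1), up to (1,1), 2× right (reaching (1,3)), 4× down (reaching (5,3)), 2× left (reaching (5,1)), up to (4,1) — 13 moves in all.
Check: all 14 open cells covered.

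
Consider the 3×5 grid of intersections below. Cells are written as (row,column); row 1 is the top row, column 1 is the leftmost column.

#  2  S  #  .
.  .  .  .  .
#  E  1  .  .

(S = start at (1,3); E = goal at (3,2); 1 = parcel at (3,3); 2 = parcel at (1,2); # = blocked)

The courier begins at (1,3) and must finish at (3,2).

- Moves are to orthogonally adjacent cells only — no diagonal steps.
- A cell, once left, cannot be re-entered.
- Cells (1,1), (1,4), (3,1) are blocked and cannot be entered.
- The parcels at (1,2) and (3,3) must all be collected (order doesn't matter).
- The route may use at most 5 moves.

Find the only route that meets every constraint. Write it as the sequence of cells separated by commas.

(1,3), (1,2), (2,2), (2,3), (3,3), (3,2)

The 5-move cap with required stops at (1,2), (3,3) leaves no slack for detours.
Route from (1,3): left 1 to (1,2), down 1 to (2,2), right 1 to (2,3), down 1 to (3,3), left 1 to (3,2) — 5 moves in all.
Check: all required cells visited; 5 ≤ 5 moves.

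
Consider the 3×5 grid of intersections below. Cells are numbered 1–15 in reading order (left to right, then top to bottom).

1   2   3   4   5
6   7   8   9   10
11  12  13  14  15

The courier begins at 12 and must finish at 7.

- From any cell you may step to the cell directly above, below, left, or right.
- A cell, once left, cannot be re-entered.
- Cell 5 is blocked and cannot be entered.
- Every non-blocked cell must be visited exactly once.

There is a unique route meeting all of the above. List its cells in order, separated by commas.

Need to visit all 14 open cells exactly once, starting at 12 and ending at 7.
Cell 1 has only two open neighbours (6 and 2), so the path must pass straight through it: one of those is the cell it's entered from and the other is where it exits.
Route from 12: left to 11, 2× up (reaching 1), 3× right (reaching 4), down to 9, right to 10, down to 15, 2× left (reaching 13), up to 8, left to 7 — 13 moves in all.
Check: all 14 open cells covered.

12, 11, 6, 1, 2, 3, 4, 9, 10, 15, 14, 13, 8, 7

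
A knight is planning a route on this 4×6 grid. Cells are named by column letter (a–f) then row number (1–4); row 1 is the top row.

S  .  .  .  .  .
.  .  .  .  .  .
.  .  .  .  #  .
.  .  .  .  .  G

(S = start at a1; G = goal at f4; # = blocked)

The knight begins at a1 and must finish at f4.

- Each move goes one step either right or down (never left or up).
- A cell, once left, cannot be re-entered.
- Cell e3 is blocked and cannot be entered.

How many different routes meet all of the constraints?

A right/down-only route from a1 to f4 makes exactly 3 down-moves and 5 right-moves in some order.
With no other constraints that would be C(8,3) = 56 routes.
Subtract routes through each blocked cell (inclusion–exclusion for overlaps): − through e3: 30 → 26.
That gives 26 routes.

26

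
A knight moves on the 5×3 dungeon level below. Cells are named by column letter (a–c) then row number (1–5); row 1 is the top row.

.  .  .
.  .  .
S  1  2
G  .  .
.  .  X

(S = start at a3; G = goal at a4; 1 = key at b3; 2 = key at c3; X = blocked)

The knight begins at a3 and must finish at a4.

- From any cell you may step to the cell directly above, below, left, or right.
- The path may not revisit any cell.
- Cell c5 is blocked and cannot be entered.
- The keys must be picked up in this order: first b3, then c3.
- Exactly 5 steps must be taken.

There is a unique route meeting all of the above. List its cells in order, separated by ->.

The waypoints must appear in the order b3, c3, with no cell reused.
Route from a3: right 2 to c3, down 1 to c4, left 2 to a4 — 5 moves in all.
Check: order respected (1 at step 1, 2 at step 2); 5 moves as required.

a3 -> b3 -> c3 -> c4 -> b4 -> a4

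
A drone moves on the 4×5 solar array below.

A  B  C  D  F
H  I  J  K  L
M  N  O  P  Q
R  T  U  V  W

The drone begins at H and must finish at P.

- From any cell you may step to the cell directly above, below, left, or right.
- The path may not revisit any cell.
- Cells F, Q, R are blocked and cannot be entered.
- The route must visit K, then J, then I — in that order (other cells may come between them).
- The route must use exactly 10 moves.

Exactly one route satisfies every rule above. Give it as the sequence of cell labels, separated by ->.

The waypoints must appear in the order K, J, I, with no cell reused.
Route from H: up 1 to A, right 3 to D, down 1 to K, left 2 to I, down 1 to N, right 2 to P — 10 moves in all.
Check: order respected (K at step 5, J at step 6, I at step 7); 10 moves as required.

H -> A -> B -> C -> D -> K -> J -> I -> N -> O -> P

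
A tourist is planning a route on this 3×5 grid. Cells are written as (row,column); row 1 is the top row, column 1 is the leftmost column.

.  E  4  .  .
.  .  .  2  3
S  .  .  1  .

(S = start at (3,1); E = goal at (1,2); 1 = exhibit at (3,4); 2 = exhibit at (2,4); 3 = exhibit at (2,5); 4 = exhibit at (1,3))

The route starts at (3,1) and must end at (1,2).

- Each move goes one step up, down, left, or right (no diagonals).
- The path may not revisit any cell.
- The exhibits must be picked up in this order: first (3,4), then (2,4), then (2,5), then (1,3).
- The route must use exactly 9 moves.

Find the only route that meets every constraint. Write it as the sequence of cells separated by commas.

(3,1), (3,2), (3,3), (3,4), (2,4), (2,5), (1,5), (1,4), (1,3), (1,2)

The waypoints must appear in the order (3,4), (2,4), (2,5), (1,3), with no cell reused.
Route from (3,1): 3× right (reaching (3,4)), up to (2,4), right to (2,5), up to (1,5), 3× left (reaching (1,2)) — 9 moves in all.
Check: order respected (1 at step 3, 2 at step 4, 3 at step 5, 4 at step 8); 9 moves as required.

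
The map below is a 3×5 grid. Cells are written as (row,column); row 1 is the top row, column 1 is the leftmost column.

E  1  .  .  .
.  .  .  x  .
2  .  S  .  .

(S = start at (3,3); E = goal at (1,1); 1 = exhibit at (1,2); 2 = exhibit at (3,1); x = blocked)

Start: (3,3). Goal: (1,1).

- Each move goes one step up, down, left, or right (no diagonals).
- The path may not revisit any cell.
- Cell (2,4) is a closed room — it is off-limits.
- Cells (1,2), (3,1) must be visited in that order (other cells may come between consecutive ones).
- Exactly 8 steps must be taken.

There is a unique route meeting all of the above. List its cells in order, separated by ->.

(3,3) -> (2,3) -> (1,3) -> (1,2) -> (2,2) -> (3,2) -> (3,1) -> (2,1) -> (1,1)

The waypoints must appear in the order (1,2), (3,1), with no cell reused.
Route from (3,3): 2× up (reaching (1,3)), left to (1,2), 2× down (reaching (3,2)), left to (3,1), 2× up (reaching (1,1)) — 8 moves in all.
Check: order respected (1 at step 3, 2 at step 6); 8 moves as required.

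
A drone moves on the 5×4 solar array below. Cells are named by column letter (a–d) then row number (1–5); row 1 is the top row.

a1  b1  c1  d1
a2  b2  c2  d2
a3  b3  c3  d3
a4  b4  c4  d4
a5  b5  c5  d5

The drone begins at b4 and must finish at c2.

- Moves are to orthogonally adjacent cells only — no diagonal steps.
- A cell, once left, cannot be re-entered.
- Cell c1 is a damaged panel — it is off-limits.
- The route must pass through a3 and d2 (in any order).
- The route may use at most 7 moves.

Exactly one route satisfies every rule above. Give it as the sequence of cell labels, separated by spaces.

Any route must reach a3 and d2 and still end at c2 within 7 moves, so the order of the required stops is forced.
Route from b4: left 1 to a4, up 1 to a3, right 3 to d3, up 1 to d2, left 1 to c2 — 7 moves in all.
Check: all required cells visited; 7 ≤ 7 moves.

b4 a4 a3 b3 c3 d3 d2 c2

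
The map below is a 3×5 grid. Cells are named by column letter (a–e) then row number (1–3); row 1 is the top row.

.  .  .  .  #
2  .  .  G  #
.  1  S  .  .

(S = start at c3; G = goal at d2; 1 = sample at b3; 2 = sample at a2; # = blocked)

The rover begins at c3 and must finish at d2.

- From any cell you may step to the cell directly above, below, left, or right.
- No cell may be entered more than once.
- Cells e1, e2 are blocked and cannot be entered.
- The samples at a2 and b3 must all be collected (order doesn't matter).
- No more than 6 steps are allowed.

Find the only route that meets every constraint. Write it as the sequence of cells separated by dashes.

c3 - b3 - a3 - a2 - b2 - c2 - d2

Any route must reach a2 and b3 and still end at d2 within 6 moves, so the order of the required stops is forced.
Route from c3: 2× left (reaching a3), up to a2, 3× right (reaching d2) — 6 moves in all.
Check: all required cells visited; 6 ≤ 6 moves.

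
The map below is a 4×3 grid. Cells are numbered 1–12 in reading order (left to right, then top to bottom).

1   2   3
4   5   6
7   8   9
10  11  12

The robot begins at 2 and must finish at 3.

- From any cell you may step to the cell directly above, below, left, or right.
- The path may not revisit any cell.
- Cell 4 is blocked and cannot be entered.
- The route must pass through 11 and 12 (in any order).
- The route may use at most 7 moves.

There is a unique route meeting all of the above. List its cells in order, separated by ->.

2 -> 5 -> 8 -> 11 -> 12 -> 9 -> 6 -> 3

The 7-move cap with required stops at 11, 12 leaves no slack for detours.
Route from 2: down 3 to 11, right 1 to 12, up 3 to 3 — 7 moves in all.
Check: all required cells visited; 7 ≤ 7 moves.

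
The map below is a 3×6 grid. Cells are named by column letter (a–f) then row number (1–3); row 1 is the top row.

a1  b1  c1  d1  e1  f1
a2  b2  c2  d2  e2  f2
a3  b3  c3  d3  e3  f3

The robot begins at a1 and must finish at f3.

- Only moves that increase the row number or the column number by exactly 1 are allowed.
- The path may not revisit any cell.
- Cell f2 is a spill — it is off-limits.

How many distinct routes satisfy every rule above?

15

A right/down-only route from a1 to f3 makes exactly 2 down-moves and 5 right-moves in some order.
With no other constraints that would be C(7,2) = 21 routes.
Subtract routes through each blocked cell (inclusion–exclusion for overlaps): − through f2: 6 → 15.
That gives 15 routes.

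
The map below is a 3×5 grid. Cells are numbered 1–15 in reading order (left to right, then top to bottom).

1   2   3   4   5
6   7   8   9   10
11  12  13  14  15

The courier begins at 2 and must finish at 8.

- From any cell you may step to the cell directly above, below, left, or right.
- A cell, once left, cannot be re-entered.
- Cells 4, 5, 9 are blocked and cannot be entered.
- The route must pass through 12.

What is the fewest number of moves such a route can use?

4

Any route passes through 12 somewhere between 2 and 8. Summing Manhattan distances along the two legs (2 → 12 → 8) gives a lower bound of 2 + 2 = 4 moves.
A route of 4 moves achieves this: 2 → 7 → 12 → 13 → 8.
Since 4 matches the lower bound, it is optimal.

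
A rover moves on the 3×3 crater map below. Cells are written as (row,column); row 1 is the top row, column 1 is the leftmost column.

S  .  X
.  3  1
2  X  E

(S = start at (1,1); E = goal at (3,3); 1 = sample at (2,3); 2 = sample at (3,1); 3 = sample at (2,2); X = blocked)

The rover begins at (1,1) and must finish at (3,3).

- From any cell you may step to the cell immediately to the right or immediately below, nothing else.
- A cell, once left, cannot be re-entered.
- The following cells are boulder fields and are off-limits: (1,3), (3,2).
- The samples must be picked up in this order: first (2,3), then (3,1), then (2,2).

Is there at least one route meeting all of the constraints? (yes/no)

no

(3,1) lies to the left of (2,3), so going from (2,3) to (3,1) would need a leftward move — but moves only go right/down, so (2,3) cannot be visited before (3,1).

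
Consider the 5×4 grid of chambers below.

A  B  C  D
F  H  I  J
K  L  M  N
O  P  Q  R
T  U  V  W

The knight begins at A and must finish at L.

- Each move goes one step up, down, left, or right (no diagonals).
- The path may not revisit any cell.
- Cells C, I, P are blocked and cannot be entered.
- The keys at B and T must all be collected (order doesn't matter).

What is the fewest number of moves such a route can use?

11

Any route passes through B and T in some order between A and L. Summing Manhattan distances along each leg and taking the cheapest ordering (A → B → T → L) gives a lower bound of 1 + 5 + 3 = 9 moves.
The shortest route satisfying every rule uses 11 moves: A → B → H → F → K → O → T → U → V → Q → M → L.
The bound of 9 isn't tight here; checking systematically, no route of length 9 through 10 satisfies every constraint, so 11 is the minimum.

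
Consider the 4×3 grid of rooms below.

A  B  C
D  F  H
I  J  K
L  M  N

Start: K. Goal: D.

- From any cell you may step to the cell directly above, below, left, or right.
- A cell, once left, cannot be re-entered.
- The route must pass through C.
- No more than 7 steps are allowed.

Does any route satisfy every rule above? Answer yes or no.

One route that works: K → H → C → B → F → D.

yes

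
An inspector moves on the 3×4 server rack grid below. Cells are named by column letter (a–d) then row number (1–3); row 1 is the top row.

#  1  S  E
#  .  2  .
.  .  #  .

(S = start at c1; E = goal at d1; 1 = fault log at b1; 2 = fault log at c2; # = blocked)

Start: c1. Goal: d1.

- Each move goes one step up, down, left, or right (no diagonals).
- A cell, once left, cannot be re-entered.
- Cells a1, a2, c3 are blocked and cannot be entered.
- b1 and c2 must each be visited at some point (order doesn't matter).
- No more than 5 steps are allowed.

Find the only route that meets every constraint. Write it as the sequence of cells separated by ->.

c1 -> b1 -> b2 -> c2 -> d2 -> d1

The budget equals the shortest possible length, so every move has to be on a shortest route through the required cells.
Route from c1: left to b1, down to b2, 2× right (reaching d2), up to d1 — 5 moves in all.
Check: all required cells visited; 5 ≤ 5 moves.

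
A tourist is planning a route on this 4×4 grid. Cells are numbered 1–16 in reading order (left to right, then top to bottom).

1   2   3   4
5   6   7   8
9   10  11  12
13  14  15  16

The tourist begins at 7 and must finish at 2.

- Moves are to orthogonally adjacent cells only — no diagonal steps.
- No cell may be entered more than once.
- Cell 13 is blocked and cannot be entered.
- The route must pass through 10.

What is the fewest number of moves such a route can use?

Any route passes through 10 somewhere between 7 and 2. Summing Manhattan distances along the two legs (7 → 10 → 2) gives a lower bound of 2 + 2 = 4 moves.
A route of 4 moves achieves this: 7 → 11 → 10 → 6 → 2.
Since 4 matches the lower bound, it is optimal.

4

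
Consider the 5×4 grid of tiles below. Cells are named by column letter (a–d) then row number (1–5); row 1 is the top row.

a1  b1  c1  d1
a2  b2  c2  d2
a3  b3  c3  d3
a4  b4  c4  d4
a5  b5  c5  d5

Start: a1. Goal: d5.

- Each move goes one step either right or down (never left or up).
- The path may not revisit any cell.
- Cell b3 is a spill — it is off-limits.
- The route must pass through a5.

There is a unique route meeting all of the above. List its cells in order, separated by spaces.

Moves only go right or down, so the column and row indices never decrease.
Route from a1: 4× down (reaching a5), 3× right (reaching d5) — 7 moves in all.
Check: all required cells visited.

a1 a2 a3 a4 a5 b5 c5 d5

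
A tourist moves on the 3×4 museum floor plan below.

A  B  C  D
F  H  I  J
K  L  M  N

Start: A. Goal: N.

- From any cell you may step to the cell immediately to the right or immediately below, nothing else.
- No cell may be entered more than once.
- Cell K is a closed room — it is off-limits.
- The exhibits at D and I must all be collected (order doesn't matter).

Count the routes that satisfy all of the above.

0

A right/down-only route from A to N makes exactly 2 down-moves and 3 right-moves in some order.
With no other constraints that would be C(5,2) = 10 routes.
I is below but to the left of D: going D → I would need a leftward move and I → D an upward move, so no right/down-only route can visit both required cells.
No route satisfies every constraint, so the count is 0.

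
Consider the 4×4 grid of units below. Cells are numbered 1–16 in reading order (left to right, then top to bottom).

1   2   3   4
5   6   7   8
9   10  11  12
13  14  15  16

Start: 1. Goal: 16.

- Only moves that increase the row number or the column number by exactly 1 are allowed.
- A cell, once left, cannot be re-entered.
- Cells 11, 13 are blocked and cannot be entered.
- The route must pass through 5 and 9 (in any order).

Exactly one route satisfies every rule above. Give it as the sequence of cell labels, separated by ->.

1 -> 5 -> 9 -> 10 -> 14 -> 15 -> 16

Moves only go right or down, so the column and row indices never decrease.
Route from 1: down 2 to 9, right 1 to 10, down 1 to 14, right 2 to 16 — 6 moves in all.
Check: all required cells visited.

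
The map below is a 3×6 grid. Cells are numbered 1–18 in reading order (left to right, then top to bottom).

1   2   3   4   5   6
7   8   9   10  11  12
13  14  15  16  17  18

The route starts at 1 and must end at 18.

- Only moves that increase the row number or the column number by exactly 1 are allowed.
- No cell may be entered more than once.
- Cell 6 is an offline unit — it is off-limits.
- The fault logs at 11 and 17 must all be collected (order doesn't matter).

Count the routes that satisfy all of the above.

A right/down-only route from 1 to 18 makes exactly 2 down-moves and 5 right-moves in some order.
With no other constraints that would be C(7,2) = 21 routes.
A monotone route can only reach the required cells in the order 11, 17, so split there and multiply the segment counts (each segment already excludes blocked cells): 1→11: 5; 11→17: 1; 17→18: 1; product = 5.
That gives 5 routes.

5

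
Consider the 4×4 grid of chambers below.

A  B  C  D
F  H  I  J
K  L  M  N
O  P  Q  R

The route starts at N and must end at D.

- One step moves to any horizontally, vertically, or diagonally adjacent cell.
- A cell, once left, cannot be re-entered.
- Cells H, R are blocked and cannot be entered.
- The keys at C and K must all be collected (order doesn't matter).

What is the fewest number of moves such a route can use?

Any route passes through C and K in some order between N and D. Summing Chebyshev distances along each leg and taking the cheapest ordering (N → K → C → D) gives a lower bound of 3 + 2 + 1 = 6 moves.
That bound ignores the blocked cells. Measuring each leg by the fewest moves that actually steer around them (N→K: 3; K→C: 3; C→D: 1) raises the lower bound to 7.
A route of 7 moves exists: N → I → L → K → F → B → C → D.
Since 7 matches that lower bound, it is optimal.

7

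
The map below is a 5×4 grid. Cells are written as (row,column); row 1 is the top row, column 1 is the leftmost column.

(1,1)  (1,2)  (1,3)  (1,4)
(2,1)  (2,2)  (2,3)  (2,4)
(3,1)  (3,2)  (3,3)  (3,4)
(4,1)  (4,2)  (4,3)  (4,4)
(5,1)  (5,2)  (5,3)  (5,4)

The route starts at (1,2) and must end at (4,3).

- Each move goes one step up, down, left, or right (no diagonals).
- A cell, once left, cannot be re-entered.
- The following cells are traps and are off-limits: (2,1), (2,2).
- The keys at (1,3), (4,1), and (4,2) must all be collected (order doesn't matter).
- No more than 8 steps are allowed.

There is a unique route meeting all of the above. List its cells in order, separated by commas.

(1,2), (1,3), (2,3), (3,3), (3,2), (3,1), (4,1), (4,2), (4,3)

The 8-move cap with required stops at (1,3), (4,1), (4,2) leaves no slack for detours.
Route from (1,2): right 1 to (1,3), down 2 to (3,3), left 2 to (3,1), down 1 to (4,1), right 2 to (4,3) — 8 moves in all.
Check: all required cells visited; 8 ≤ 8 moves.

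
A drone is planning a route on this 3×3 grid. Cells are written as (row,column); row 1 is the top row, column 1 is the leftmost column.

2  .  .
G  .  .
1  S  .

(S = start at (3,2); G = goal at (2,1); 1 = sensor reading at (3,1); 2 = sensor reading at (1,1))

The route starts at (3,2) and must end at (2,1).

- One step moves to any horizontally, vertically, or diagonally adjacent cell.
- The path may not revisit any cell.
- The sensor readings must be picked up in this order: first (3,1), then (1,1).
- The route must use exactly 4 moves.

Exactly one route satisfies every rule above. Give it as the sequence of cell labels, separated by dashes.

(3,2) - (3,1) - (2,2) - (1,1) - (2,1)

The waypoints must appear in the order (3,1), (1,1), with no cell reused.
Route from (3,2): left to (3,1), up-right to (2,2), up-left to (1,1), down to (2,1) — 4 moves in all.
Check: order respected (1 at step 1, 2 at step 3); 4 moves as required.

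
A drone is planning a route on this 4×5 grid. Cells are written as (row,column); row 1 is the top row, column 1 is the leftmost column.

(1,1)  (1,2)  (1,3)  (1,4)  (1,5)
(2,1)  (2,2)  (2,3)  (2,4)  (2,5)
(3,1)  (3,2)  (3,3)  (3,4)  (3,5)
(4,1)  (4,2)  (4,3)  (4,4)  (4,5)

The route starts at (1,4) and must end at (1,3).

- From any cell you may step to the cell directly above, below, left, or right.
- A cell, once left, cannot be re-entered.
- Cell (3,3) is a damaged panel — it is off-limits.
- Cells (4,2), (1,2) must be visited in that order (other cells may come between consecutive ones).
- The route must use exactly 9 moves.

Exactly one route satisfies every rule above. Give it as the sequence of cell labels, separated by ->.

(1,4) -> (2,4) -> (3,4) -> (4,4) -> (4,3) -> (4,2) -> (3,2) -> (2,2) -> (1,2) -> (1,3)

The waypoints must appear in the order (4,2), (1,2), with no cell reused.
Route from (1,4): down 3 to (4,4), left 2 to (4,2), up 3 to (1,2), right 1 to (1,3) — 9 moves in all.
Check: order respected ((4,2) at step 5, (1,2) at step 8); 9 moves as required.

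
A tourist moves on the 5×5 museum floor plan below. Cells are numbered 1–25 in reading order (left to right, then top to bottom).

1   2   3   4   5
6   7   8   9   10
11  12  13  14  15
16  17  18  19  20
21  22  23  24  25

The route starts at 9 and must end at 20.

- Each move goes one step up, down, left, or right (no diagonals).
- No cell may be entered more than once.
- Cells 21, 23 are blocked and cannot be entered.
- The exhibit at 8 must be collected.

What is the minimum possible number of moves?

Any route passes through 8 somewhere between 9 and 20. Summing Manhattan distances along the two legs (9 → 8 → 20) gives a lower bound of 1 + 4 = 5 moves.
A route of 5 moves achieves this: 9 → 8 → 13 → 18 → 19 → 20.
Since 5 matches the lower bound, it is optimal.

5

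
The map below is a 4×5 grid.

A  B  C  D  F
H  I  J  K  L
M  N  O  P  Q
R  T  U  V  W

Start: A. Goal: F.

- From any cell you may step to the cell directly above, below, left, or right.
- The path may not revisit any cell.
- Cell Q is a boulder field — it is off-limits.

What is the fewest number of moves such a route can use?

4

The Manhattan distance from A to F is |1−1| + |1−5| = 4, so at least 4 moves are needed.
A route of 4 moves achieves this: A → B → C → D → F.
Since 4 matches the lower bound, it is optimal.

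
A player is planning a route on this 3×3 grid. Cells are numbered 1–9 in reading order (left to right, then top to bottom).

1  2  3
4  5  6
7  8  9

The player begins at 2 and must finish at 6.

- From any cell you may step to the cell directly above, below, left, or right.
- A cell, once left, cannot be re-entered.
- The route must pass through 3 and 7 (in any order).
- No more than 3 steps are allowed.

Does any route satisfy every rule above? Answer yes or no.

Even ignoring the no-revisit rule, getting from 2 to 6, taking the cheapest ordering 2 → 3 → 7 → 6 needs at least 1 + 4 + 3 = 8 moves (Manhattan distance per leg), which exceeds the 3-move limit.

no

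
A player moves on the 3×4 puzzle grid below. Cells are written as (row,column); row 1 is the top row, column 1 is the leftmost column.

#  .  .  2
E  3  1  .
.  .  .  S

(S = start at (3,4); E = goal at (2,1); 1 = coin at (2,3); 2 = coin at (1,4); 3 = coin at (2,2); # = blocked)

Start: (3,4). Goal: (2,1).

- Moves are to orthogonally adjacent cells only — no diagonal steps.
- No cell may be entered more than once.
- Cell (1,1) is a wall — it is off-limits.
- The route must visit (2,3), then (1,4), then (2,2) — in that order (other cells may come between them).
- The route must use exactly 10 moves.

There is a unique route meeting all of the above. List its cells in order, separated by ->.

(3,4) -> (3,3) -> (2,3) -> (2,4) -> (1,4) -> (1,3) -> (1,2) -> (2,2) -> (3,2) -> (3,1) -> (2,1)

The waypoints must appear in the order (2,3), (1,4), (2,2), with no cell reused.
Route from (3,4): left 1 to (3,3), up 1 to (2,3), right 1 to (2,4), up 1 to (1,4), left 2 to (1,2), down 2 to (3,2), left 1 to (3,1), up 1 to (2,1) — 10 moves in all.
Check: order respected (1 at step 2, 2 at step 4, 3 at step 7); 10 moves as required.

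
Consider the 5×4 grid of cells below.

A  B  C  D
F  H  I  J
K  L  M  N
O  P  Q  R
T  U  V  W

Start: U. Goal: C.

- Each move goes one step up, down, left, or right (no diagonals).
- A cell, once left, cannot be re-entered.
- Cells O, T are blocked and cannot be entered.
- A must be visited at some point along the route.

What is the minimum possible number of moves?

7

Any route passes through A somewhere between U and C. Summing Manhattan distances along the two legs (U → A → C) gives a lower bound of 5 + 2 = 7 moves.
A route of 7 moves achieves this: U → P → L → H → F → A → B → C.
Since 7 matches the lower bound, it is optimal.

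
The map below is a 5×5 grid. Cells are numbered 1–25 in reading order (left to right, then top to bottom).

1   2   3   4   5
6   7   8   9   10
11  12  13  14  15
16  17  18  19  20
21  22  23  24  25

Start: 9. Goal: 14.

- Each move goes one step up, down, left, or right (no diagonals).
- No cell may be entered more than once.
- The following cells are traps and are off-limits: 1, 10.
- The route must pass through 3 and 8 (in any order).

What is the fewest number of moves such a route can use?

Any route passes through 3 and 8 in some order between 9 and 14. Summing Manhattan distances along each leg and taking the cheapest ordering (9 → 3 → 8 → 14) gives a lower bound of 2 + 1 + 2 = 5 moves.
A route of 5 moves achieves this: 9 → 4 → 3 → 8 → 13 → 14.
Since 5 matches the lower bound, it is optimal.

5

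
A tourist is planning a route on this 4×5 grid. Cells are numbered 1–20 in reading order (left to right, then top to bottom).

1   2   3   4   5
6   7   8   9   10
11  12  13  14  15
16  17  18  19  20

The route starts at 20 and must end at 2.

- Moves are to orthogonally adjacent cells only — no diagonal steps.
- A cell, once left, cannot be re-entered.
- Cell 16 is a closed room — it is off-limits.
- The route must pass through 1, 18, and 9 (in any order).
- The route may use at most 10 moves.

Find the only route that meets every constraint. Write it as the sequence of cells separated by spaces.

20 19 18 13 14 9 8 7 6 1 2

The 10-move cap with required stops at 1, 18, 9 leaves no slack for detours.
Route from 20: left 2 to 18, up 1 to 13, right 1 to 14, up 1 to 9, left 3 to 6, up 1 to 1, right 1 to 2 — 10 moves in all.
Check: all required cells visited; 10 ≤ 10 moves.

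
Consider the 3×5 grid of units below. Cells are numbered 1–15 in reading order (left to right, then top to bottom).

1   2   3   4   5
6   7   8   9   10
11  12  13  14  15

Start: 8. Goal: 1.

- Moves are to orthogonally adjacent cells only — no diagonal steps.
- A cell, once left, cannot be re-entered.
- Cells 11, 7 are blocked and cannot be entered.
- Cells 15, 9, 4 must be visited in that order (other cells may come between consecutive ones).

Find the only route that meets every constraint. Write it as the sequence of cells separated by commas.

8, 13, 14, 15, 10, 9, 4, 3, 2, 1

The waypoints must appear in the order 15, 9, 4, with no cell reused.
Route from 8: down to 13, 2× right (reaching 15), up to 10, left to 9, up to 4, 3× left (reaching 1) — 9 moves in all.
Check: order respected (15 at step 3, 9 at step 5, 4 at step 6).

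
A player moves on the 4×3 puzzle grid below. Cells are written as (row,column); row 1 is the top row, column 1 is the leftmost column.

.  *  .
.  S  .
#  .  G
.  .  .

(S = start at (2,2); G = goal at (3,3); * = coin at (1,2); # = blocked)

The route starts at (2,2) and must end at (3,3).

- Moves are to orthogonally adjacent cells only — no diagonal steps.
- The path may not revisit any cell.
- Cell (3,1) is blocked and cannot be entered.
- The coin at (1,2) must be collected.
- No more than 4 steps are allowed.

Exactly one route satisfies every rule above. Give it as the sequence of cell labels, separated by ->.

The 4-move cap with required stops at (1,2) leaves no slack for detours.
Route from (2,2): up 1 to (1,2), right 1 to (1,3), down 2 to (3,3) — 4 moves in all.
Check: all required cells visited; 4 ≤ 4 moves.

(2,2) -> (1,2) -> (1,3) -> (2,3) -> (3,3)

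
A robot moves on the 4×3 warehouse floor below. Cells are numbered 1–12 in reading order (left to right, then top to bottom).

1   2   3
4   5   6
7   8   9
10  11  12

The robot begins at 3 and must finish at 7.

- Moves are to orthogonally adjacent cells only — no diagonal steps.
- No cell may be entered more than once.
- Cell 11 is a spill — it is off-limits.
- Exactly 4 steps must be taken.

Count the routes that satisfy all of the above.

6

Need simple routes of exactly 4 moves from 3 to 7 (Manhattan distance 4, so 0 moves are spent on a detour and 0 undoing it).
Enumerating: 3 6 9 8 7 | 3 6 5 8 7 | 3 6 5 4 7 | 3 2 5 8 7 | 3 2 5 4 7 | 3 2 1 4 7.
That gives 6 routes.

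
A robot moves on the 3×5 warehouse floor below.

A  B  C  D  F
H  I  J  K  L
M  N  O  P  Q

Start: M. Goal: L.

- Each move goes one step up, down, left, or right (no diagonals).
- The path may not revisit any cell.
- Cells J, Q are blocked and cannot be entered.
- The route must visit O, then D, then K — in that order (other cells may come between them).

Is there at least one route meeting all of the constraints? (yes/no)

Ignoring the required order, 3 revisit-free routes from M to L pass through all of O, D, and K; the waypoint orders that occur are O → K → D (3) — never O → D → K.

no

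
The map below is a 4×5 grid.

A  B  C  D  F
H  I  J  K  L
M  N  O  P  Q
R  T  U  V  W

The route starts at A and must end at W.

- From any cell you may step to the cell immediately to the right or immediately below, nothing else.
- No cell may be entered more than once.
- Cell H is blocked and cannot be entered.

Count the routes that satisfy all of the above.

A right/down-only route from A to W makes exactly 3 down-moves and 4 right-moves in some order.
With no other constraints that would be C(7,3) = 35 routes.
Subtract routes through each blocked cell (inclusion–exclusion for overlaps): − through H: 15 → 20.
That gives 20 routes.

20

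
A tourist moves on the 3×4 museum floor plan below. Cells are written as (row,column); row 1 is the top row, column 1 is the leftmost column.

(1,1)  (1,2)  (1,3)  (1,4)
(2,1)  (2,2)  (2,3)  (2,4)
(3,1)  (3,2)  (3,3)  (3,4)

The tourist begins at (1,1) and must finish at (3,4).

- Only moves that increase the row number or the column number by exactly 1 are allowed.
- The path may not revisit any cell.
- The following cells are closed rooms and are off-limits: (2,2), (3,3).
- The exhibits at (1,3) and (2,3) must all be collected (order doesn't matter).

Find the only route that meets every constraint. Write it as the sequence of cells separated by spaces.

Moves only go right or down, so the column and row indices never decrease.
Route from (1,1): right 2 to (1,3), down 1 to (2,3), right 1 to (2,4), down 1 to (3,4) — 5 moves in all.
Check: all required cells visited.

(1,1) (1,2) (1,3) (2,3) (2,4) (3,4)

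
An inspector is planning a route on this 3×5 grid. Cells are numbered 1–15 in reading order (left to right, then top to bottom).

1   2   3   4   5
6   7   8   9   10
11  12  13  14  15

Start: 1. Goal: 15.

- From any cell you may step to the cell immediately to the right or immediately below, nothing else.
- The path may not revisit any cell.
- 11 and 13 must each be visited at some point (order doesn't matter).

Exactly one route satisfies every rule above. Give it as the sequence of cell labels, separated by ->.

1 -> 6 -> 11 -> 12 -> 13 -> 14 -> 15

Moves only go right or down, so the column and row indices never decrease.
Route from 1: 2× down (reaching 11), 4× right (reaching 15) — 6 moves in all.
Check: all required cells visited.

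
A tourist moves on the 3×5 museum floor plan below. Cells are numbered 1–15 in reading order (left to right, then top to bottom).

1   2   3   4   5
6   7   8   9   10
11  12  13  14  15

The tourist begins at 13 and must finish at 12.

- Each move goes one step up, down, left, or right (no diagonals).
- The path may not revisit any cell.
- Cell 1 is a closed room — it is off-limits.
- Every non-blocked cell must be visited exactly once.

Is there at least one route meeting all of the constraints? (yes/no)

yes

One route that works: 13 → 8 → 9 → 14 → 15 → 10 → 5 → 4 → 3 → 2 → 7 → 6 → 11 → 12.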